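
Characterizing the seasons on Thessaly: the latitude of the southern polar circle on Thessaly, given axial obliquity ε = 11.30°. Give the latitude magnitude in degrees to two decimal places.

78.70°

The polar circle is the lowest latitude that experiences at least one full rotation of continuous darkness at the northern-summer solstice; it lies at |φ| = 90° − ε = 90° − 11.30° = 78.70°.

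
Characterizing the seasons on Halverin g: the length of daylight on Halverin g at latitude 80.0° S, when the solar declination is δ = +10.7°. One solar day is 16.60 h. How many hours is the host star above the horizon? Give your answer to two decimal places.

cos H₀ = −tan φ · tan δ = 1.0716 ≥ 1, so the host star never rises (polar night) and H₀ = 0.
Daylight = 2H₀/(2π) × 16.60 h = (0.0000/π) × 16.60 = 0.00 h.

0.00 h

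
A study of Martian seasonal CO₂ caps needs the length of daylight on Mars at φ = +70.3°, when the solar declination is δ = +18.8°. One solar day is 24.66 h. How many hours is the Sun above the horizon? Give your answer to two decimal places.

cos H₀ = −tan φ · tan δ = −tan(+70.3°) × tan(+18.800°) = -0.9508, so H₀ = 2.8265 rad = 161.95°.
Daylight = 2H₀/(2π) × 24.66 h = (2.8265/π) × 24.66 = 22.19 h.

22.19 h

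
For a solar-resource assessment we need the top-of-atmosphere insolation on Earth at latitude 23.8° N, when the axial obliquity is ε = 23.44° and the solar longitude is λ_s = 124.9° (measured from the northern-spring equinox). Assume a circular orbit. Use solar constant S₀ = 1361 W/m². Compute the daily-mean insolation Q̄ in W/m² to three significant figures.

Solar declination: sin δ = sin ε · sin λ_s = sin 23.44° × sin 124.9° = 0.32625, so δ = +19.041°.
cos H₀ = −tan(+23.8°) tan(+19.041°) = -0.1522, H₀ = 1.7236 rad.
Bracket: H₀ sin φ sin δ + cos φ cos δ sin H₀ = 1.7236×0.40355×0.32625 + 0.91496×0.94528×0.98835 = 0.226926 + 0.854817 = 1.081743.
Q̄ = (S₀/π) × [bracket] = (1361/π) × 1.081743 = 468.6 W/m².

Q̄ ≈ 469 W/m²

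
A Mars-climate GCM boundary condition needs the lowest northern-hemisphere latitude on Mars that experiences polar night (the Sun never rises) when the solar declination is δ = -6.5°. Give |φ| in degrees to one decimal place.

Polar night requires cos H₀ = −tan φ tan δ ≥ 1, i.e. tan φ tan δ ≤ −1.
The boundary is |tan φ| · |tan δ| = 1, so |φ| = 90° − |δ| = 90° − 6.5° = 83.5° in the northern hemisphere.

|φ| = 83.5°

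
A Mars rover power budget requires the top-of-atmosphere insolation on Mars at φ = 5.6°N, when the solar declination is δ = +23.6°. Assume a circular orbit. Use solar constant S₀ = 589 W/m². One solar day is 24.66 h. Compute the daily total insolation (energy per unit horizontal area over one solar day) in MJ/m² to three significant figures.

16.2 MJ/m²

cos H₀ = −tan(+5.6°) tan(+23.600°) = -0.0428, H₀ = 1.6136 rad.
Bracket: H₀ sin φ sin δ + cos φ cos δ sin H₀ = 1.6136×0.09758×0.40035 + 0.99523×0.91636×0.99908 = 0.063037 + 0.911150 = 0.974187.
Q̄ = (S₀/π) × [bracket] = (589/π) × 0.974187 = 182.64 W/m².
Daily total = Q̄ × 24.66 h × 3600 s/h = 182.64 × 24.66 × 3600 / 10⁶ = 16.21 MJ/m².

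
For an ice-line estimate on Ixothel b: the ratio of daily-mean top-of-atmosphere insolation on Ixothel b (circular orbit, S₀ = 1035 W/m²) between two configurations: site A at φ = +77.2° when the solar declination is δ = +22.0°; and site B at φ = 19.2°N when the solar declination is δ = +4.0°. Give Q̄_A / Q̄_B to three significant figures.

Q̄_A / Q̄_B ≈ 1.17

— Configuration A (φ=+77.2°):
cos H₀ = −tan(+77.2°) tan(+22.000°) = -1.7783 ≤ −1 ⇒ polar day, H₀ = π.
Bracket: H₀ sin φ sin δ + cos φ cos δ sin H₀ = 3.1416×0.97515×0.37461 + 0.22155×0.92718×0.00000 = 1.147629 + 0.000000 = 1.147629.
Q̄ = (S₀/π) × [bracket] = (1035/π) × 1.147629 = 378.09 W/m².
— Configuration B (φ=+19.2°):
cos H₀ = −tan(+19.2°) tan(+4.000°) = -0.0244, H₀ = 1.5951 rad.
Bracket: H₀ sin φ sin δ + cos φ cos δ sin H₀ = 1.5951×0.32887×0.06976 + 0.94438×0.99756×0.99970 = 0.036595 + 0.941793 = 0.978388.
Q̄ = (S₀/π) × [bracket] = (1035/π) × 0.978388 = 322.33 W/m².
Ratio Q̄_A / Q̄_B = 378.09 / 322.33 = 1.173.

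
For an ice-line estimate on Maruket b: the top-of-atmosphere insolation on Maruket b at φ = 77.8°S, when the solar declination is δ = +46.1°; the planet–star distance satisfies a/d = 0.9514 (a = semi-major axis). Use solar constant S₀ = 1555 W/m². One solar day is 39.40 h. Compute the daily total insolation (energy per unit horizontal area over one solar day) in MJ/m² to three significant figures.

cos H₀ = −tan(-77.8°) tan(+46.100°) = 4.8063 ≥ 1 ⇒ polar night, H₀ = 0 and Q̄ = 0.
Inverse-square distance factor (a/d)² = 0.9514² = 0.905162.
Daily total = Q̄ × 39.40 h × 3600 s/h = 0.00 MJ/m².

0.00 MJ/m²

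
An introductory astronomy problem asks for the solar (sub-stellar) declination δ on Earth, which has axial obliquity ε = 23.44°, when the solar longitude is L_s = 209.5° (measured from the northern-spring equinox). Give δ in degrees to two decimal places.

sin δ = sin ε · sin L_s = sin 23.44° × sin 209.5° = -0.195880.
δ = arcsin(-0.195880) = -11.30°.

δ = -11.30°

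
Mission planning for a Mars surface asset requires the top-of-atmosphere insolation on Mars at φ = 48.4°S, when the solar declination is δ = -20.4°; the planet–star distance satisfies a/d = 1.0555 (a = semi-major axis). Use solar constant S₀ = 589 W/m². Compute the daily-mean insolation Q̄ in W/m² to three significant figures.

cos H₀ = −tan(-48.4°) tan(-20.400°) = -0.4189, H₀ = 2.0030 rad.
Bracket: H₀ sin φ sin δ + cos φ cos δ sin H₀ = 2.0030×-0.74780×-0.34857 + 0.66393×0.93728×0.90804 = 0.522103 + 0.565063 = 1.087166.
Inverse-square distance factor (a/d)² = 1.0555² = 1.114080.
Q̄ = (S₀/π) × 1.114080 × [bracket] = (589/π) × 1.114080 × 1.087166 = 227.1 W/m².

Q̄ ≈ 227 W/m²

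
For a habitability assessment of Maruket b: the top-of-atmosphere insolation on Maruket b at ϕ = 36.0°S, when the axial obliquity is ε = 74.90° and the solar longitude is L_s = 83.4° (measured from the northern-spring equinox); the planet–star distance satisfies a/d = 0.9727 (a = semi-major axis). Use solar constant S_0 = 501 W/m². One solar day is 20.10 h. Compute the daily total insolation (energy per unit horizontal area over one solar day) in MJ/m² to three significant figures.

0.00 MJ/m²

Solar declination: sin δ = sin ε · sin L_s = sin 74.90° × sin 83.4° = 0.95907, so δ = +73.551°.
cos h₀ = −tan(-36.0°) tan(+73.551°) = 2.4609 ≥ 1 ⇒ polar night, h₀ = 0 and Q̄ = 0.
Inverse-square distance factor (a/d)² = 0.9727² = 0.946145.
Daily total = Q̄ × 20.10 h × 3600 s/h = 0.00 MJ/m².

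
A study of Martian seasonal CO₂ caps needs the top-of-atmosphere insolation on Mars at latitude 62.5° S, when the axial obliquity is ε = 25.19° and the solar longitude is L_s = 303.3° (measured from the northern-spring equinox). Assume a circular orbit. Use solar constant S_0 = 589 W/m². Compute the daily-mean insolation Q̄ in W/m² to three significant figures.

Q̄ ≈ 197 W/m²

Solar declination: sin δ = sin ε · sin L_s = sin 25.19° × sin 303.3° = -0.35574, so δ = -20.839°.
cos h₀ = −tan(-62.5°) tan(-20.839°) = -0.7312, h₀ = 2.3909 rad.
Bracket: h₀ sin ϕ sin δ + cos ϕ cos δ sin h₀ = 2.3909×-0.88701×-0.35574 + 0.46175×0.93459×0.68217 = 0.754436 + 0.294388 = 1.048824.
Q̄ = (S_0/π) × [bracket] = (589/π) × 1.048824 = 196.6 W/m².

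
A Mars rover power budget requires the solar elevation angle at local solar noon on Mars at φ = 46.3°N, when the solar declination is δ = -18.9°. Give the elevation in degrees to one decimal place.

24.8°

At local noon the hour angle is zero, so the zenith angle equals |φ − δ| = |+46.3° − (-18.900°)| = 65.200°.
Elevation = 90° − 65.200° = 24.8°.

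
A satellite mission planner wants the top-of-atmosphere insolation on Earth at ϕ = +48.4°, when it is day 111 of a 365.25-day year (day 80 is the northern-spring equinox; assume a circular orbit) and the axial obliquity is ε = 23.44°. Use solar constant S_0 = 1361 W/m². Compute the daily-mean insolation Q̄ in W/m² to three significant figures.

Solar longitude: L_s = 360° × (111 − 80)/365.25 = 30.554°.
sin δ = sin 23.44° × sin 30.554° = 0.20222, so δ = +11.667°.
cos h₀ = −tan(+48.4°) tan(+11.667°) = -0.2326, h₀ = 1.8055 rad.
Bracket: h₀ sin ϕ sin δ + cos ϕ cos δ sin h₀ = 1.8055×0.74780×0.20222 + 0.66393×0.97934×0.97258 = 0.273028 + 0.632384 = 0.905412.
Q̄ = (S_0/π) × [bracket] = (1361/π) × 0.905412 = 392.2 W/m².

Q̄ ≈ 392 W/m²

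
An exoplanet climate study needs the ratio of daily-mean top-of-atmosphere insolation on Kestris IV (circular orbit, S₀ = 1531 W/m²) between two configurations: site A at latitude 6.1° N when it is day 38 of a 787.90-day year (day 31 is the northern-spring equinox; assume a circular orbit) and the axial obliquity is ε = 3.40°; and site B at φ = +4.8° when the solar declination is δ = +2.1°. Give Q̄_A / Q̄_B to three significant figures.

Q̄_A / Q̄_B ≈ 0.994

— Configuration A (φ=+6.1°):
Solar longitude: λ_s = 360° × (38 − 31)/787.90 = 3.198°.
sin δ = sin 3.40° × sin 3.198° = 0.00331, so δ = +0.190°.
cos H₀ = −tan(+6.1°) tan(+0.190°) = -0.0004, H₀ = 1.5711 rad.
Bracket: H₀ sin φ sin δ + cos φ cos δ sin H₀ = 1.5711×0.10626×0.00331 + 0.99434×0.99999×1.00000 = 0.000553 + 0.994330 = 0.994883.
Q̄ = (S₀/π) × [bracket] = (1531/π) × 0.994883 = 484.84 W/m².
— Configuration B (φ=+4.8°):
cos H₀ = −tan(+4.8°) tan(+2.100°) = -0.0031, H₀ = 1.5739 rad.
Bracket: H₀ sin φ sin δ + cos φ cos δ sin H₀ = 1.5739×0.08368×0.03664 + 0.99649×0.99933×1.00000 = 0.004826 + 0.995822 = 1.000648.
Q̄ = (S₀/π) × [bracket] = (1531/π) × 1.000648 = 487.65 W/m².
Ratio Q̄_A / Q̄_B = 484.84 / 487.65 = 0.9942.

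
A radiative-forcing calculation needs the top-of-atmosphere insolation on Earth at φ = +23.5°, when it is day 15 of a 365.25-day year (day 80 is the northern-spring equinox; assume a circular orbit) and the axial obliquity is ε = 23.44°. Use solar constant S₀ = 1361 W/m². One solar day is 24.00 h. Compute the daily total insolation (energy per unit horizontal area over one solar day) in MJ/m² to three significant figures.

24.1 MJ/m²

Solar longitude: λ_s = 360° × (15 − 80)/365.25 = -64.066°, i.e. -64.066° + 360° = 295.934°.
sin δ = sin 23.44° × sin 295.934° = -0.35773, so δ = -20.961°.
cos H₀ = −tan(+23.5°) tan(-20.961°) = 0.1666, H₀ = 1.4034 rad.
Bracket: H₀ sin φ sin δ + cos φ cos δ sin H₀ = 1.4034×0.39875×-0.35773 + 0.91706×0.93383×0.98603 = -0.200188 + 0.844415 = 0.644227.
Q̄ = (S₀/π) × [bracket] = (1361/π) × 0.644227 = 279.09 W/m².
Daily total = Q̄ × 24.00 h × 3600 s/h = 279.09 × 24.00 × 3600 / 10⁶ = 24.11 MJ/m².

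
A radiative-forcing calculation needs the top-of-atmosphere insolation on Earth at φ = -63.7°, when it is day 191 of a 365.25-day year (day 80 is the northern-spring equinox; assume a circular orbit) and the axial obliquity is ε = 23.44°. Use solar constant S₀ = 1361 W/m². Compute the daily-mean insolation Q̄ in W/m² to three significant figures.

Q̄ ≈ 13.0 W/m²

Solar longitude: λ_s = 360° × (191 − 80)/365.25 = 109.405°.
sin δ = sin 23.44° × sin 109.405° = 0.37519, so δ = +22.036°.
cos H₀ = −tan(-63.7°) tan(+22.036°) = 0.8190, H₀ = 0.6112 rad.
Bracket: H₀ sin φ sin δ + cos φ cos δ sin H₀ = 0.6112×-0.89649×0.37519 + 0.44307×0.92695×0.57383 = -0.205580 + 0.235674 = 0.030094.
Q̄ = (S₀/π) × [bracket] = (1361/π) × 0.030094 = 13.04 W/m².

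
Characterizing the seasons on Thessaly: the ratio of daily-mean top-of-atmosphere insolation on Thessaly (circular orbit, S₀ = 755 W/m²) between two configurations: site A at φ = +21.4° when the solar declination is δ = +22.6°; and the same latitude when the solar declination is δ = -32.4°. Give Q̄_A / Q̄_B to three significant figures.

Q̄_A / Q̄_B ≈ 2.17

— Configuration A (φ=+21.4°):
cos H₀ = −tan(+21.4°) tan(+22.600°) = -0.1631, H₀ = 1.7347 rad.
Bracket: H₀ sin φ sin δ + cos φ cos δ sin H₀ = 1.7347×0.36488×0.38430 + 0.93106×0.92321×0.98660 = 0.243246 + 0.848046 = 1.091292.
Q̄ = (S₀/π) × [bracket] = (755/π) × 1.091292 = 262.26 W/m².
— Configuration B (φ=+21.4°):
cos H₀ = −tan(+21.4°) tan(-32.400°) = 0.2487, H₀ = 1.3195 rad.
Bracket: H₀ sin φ sin δ + cos φ cos δ sin H₀ = 1.3195×0.36488×-0.53583 + 0.93106×0.84433×0.96858 = -0.257980 + 0.761422 = 0.503442.
Q̄ = (S₀/π) × [bracket] = (755/π) × 0.503442 = 120.99 W/m².
Ratio Q̄_A / Q̄_B = 262.26 / 120.99 = 2.168.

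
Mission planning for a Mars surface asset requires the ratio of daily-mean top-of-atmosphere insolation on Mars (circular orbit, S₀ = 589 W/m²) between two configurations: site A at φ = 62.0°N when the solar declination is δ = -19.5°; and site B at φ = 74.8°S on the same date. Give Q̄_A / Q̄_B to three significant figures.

— Configuration A (φ=+62.0°):
cos H₀ = −tan(+62.0°) tan(-19.500°) = 0.6660, H₀ = 0.8420 rad.
Bracket: H₀ sin φ sin δ + cos φ cos δ sin H₀ = 0.8420×0.88295×-0.33381 + 0.46947×0.94264×0.74595 = -0.248169 + 0.330114 = 0.081945.
Q̄ = (S₀/π) × [bracket] = (589/π) × 0.081945 = 15.363 W/m².
— Configuration B (φ=-74.8°):
cos H₀ = −tan(-74.8°) tan(-19.500°) = -1.3034 ≤ −1 ⇒ polar day, H₀ = π.
Bracket: H₀ sin φ sin δ + cos φ cos δ sin H₀ = 3.1416×-0.96502×-0.33381 + 0.26219×0.94264×0.00000 = 1.012014 + 0.000000 = 1.012014.
Q̄ = (S₀/π) × [bracket] = (589/π) × 1.012014 = 189.74 W/m².
Ratio Q̄_A / Q̄_B = 15.363 / 189.74 = 0.08097.

Q̄_A / Q̄_B ≈ 0.0810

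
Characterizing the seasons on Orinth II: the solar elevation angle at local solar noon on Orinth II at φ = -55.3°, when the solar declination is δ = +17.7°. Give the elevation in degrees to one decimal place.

At local noon the hour angle is zero, so the zenith angle equals |φ − δ| = |-55.3° − (+17.700°)| = 73.000°.
Elevation = 90° − 73.000° = 17.0°.

17.0°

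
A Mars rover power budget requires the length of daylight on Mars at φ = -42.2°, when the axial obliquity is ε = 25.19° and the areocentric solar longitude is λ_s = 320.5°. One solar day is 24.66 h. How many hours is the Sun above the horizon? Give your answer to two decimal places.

14.35 h

sin δ = sin 25.19° × sin 320.5° = -0.27073, so δ = -15.708°.
cos H₀ = −tan φ · tan δ = −tan(-42.2°) × tan(-15.708°) = -0.2550, so H₀ = 1.8286 rad = 104.77°.
Daylight = 2H₀/(2π) × 24.66 h = (1.8286/π) × 24.66 = 14.35 h.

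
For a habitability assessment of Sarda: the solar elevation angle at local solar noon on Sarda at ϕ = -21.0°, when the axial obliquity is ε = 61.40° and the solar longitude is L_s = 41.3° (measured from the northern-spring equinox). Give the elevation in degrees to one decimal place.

33.6°

Solar declination: sin δ = sin ε · sin L_s = sin 61.40° × sin 41.3° = 0.57947, so δ = +35.413°.
At local noon the hour angle is zero, so the zenith angle equals |ϕ − δ| = |-21.0° − (+35.413°)| = 56.413°.
Elevation = 90° − 56.413° = 33.6°.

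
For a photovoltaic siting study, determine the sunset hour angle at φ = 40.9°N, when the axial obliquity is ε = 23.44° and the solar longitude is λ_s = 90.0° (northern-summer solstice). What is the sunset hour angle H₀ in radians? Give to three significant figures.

H₀ = 1.96 rad

Solar declination: sin δ = sin ε · sin λ_s = sin 23.44° × sin 90.0° = 0.39779, so δ = +23.440°.
cos H₀ = −tan φ · tan δ = −tan(+40.9°) × tan(+23.440°) = -0.3756, so H₀ = 1.9558 rad = 112.06°.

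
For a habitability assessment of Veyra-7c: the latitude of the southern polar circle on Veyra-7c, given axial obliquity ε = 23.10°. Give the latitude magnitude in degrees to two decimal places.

The polar circle is the lowest latitude that experiences at least one full rotation of continuous darkness at the northern-summer solstice; it lies at |φ| = 90° − ε = 90° − 23.10° = 66.90°.

66.90°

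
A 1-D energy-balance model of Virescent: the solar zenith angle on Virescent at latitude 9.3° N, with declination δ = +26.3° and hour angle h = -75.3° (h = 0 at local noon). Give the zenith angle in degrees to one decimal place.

cos θ_z = sin ϕ sin δ + cos ϕ cos δ cos h = 0.071602 + 0.224500 = 0.296102.
θ_z = arccos(0.296102) = 72.8°.

θ_z = 72.8°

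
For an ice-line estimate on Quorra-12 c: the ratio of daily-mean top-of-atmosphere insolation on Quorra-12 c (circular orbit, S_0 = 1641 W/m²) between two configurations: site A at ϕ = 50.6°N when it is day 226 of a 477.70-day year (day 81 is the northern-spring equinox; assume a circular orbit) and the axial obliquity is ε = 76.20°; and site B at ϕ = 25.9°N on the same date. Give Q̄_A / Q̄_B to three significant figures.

— Configuration A (ϕ=+50.6°):
Solar longitude: L_s = 360° × (226 − 81)/477.70 = 109.274°.
sin δ = sin 76.20° × sin 109.274° = 0.91671, so δ = +66.449°.
cos h₀ = −tan(+50.6°) tan(+66.449°) = -2.7931 ≤ −1 ⇒ polar day, h₀ = π.
Bracket: h₀ sin ϕ sin δ + cos ϕ cos δ sin h₀ = 3.1416×0.77273×0.91671 + 0.63473×0.39956×0.00000 = 2.225413 + 0.000000 = 2.225413.
Q̄ = (S_0/π) × [bracket] = (1641/π) × 2.225413 = 1162.4 W/m².
— Configuration B (ϕ=+25.9°):
cos h₀ = −tan(+25.9°) tan(+66.449°) = -1.1140 ≤ −1 ⇒ polar day, h₀ = π.
Bracket: h₀ sin ϕ sin δ + cos ϕ cos δ sin h₀ = 3.1416×0.43680×0.91671 + 0.89956×0.39956×0.00000 = 1.257956 + 0.000000 = 1.257956.
Q̄ = (S_0/π) × [bracket] = (1641/π) × 1.257956 = 657.09 W/m².
Ratio Q̄_A / Q̄_B = 1162.4 / 657.09 = 1.769.

Q̄_A / Q̄_B ≈ 1.77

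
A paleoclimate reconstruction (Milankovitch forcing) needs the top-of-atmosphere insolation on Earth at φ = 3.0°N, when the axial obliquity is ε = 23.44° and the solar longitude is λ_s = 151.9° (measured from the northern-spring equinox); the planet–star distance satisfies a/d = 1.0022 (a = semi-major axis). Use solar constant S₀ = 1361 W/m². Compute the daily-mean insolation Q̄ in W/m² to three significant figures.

Q̄ ≈ 434 W/m²

Solar declination: sin δ = sin ε · sin λ_s = sin 23.44° × sin 151.9° = 0.18736, so δ = +10.799°.
cos H₀ = −tan(+3.0°) tan(+10.799°) = -0.0100, H₀ = 1.5808 rad.
Bracket: H₀ sin φ sin δ + cos φ cos δ sin H₀ = 1.5808×0.05234×0.18736 + 0.99863×0.98229×0.99995 = 0.015502 + 0.980895 = 0.996397.
Inverse-square distance factor (a/d)² = 1.0022² = 1.004405.
Q̄ = (S₀/π) × 1.004405 × [bracket] = (1361/π) × 1.004405 × 0.996397 = 433.6 W/m².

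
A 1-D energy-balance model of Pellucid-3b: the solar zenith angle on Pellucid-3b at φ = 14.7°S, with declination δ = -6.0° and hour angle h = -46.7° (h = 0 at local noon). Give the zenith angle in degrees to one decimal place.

θ_z = 46.7°

cos θ_z = sin φ sin δ + cos φ cos δ cos h = 0.026525 + 0.659736 = 0.686261.
θ_z = arccos(0.686261) = 46.7°.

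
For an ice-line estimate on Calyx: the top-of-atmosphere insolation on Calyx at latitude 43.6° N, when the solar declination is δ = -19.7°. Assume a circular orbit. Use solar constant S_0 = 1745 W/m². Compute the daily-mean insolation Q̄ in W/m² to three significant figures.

Q̄ ≈ 198 W/m²

cos h₀ = −tan(+43.6°) tan(-19.700°) = 0.3410, h₀ = 1.2228 rad.
Bracket: h₀ sin ϕ sin δ + cos ϕ cos δ sin h₀ = 1.2228×0.68962×-0.33710 + 0.72417×0.94147×0.94007 = -0.284265 + 0.640925 = 0.356660.
Q̄ = (S_0/π) × [bracket] = (1745/π) × 0.356660 = 198.1 W/m².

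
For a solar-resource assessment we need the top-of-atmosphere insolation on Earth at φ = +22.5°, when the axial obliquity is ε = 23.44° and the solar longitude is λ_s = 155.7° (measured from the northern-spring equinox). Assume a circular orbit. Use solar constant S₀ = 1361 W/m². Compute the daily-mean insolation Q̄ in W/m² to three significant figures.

Solar declination: sin δ = sin ε · sin λ_s = sin 23.44° × sin 155.7° = 0.16370, so δ = +9.421°.
cos H₀ = −tan(+22.5°) tan(+9.421°) = -0.0687, H₀ = 1.6396 rad.
Bracket: H₀ sin φ sin δ + cos φ cos δ sin H₀ = 1.6396×0.38268×0.16370 + 0.92388×0.98651×0.99764 = 0.102712 + 0.909266 = 1.011978.
Q̄ = (S₀/π) × [bracket] = (1361/π) × 1.011978 = 438.4 W/m².

Q̄ ≈ 438 W/m²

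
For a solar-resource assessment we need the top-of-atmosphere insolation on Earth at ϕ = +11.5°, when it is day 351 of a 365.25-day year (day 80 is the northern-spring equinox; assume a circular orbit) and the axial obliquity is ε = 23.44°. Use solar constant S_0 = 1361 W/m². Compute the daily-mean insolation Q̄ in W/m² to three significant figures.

Solar longitude: L_s = 360° × (351 − 80)/365.25 = 267.105°.
sin δ = sin 23.44° × sin 267.105° = -0.39728, so δ = -23.408°.
cos h₀ = −tan(+11.5°) tan(-23.408°) = 0.0881, h₀ = 1.4826 rad.
Bracket: h₀ sin ϕ sin δ + cos ϕ cos δ sin h₀ = 1.4826×0.19937×-0.39728 + 0.97992×0.91770×0.99611 = -0.117430 + 0.895774 = 0.778344.
Q̄ = (S_0/π) × [bracket] = (1361/π) × 0.778344 = 337.2 W/m².

Q̄ ≈ 337 W/m²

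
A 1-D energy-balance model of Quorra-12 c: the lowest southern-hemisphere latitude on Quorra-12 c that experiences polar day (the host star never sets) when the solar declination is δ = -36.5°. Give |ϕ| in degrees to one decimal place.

|ϕ| = 53.5°

Polar day requires cos h₀ = −tan ϕ tan δ ≤ −1, i.e. tan ϕ tan δ ≥ 1.
The boundary is |tan ϕ| · |tan δ| = 1, so |ϕ| = 90° − |δ| = 90° − 36.5° = 53.5° in the southern hemisphere.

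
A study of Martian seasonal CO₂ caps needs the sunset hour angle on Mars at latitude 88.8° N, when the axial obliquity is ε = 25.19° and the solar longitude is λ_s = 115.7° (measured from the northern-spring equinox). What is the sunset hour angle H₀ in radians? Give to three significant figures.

H₀ = 3.14 rad

Solar declination: sin δ = sin ε · sin λ_s = sin 25.19° × sin 115.7° = 0.38352, so δ = +22.552°.
Sunrise equation: cos H₀ = −tan φ · tan δ = -19.8249 ≤ −1, so the Sun never sets (polar day) and H₀ = π.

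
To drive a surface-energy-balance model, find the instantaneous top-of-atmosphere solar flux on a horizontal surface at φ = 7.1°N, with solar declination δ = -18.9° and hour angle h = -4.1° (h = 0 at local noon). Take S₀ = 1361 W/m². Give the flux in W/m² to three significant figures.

cos θ_z = sin φ sin δ + cos φ cos δ cos h = -0.040037 + 0.936428 = 0.896391.
Flux = S₀ · cos θ_z = 1361 × 0.896391 = 1220 W/m².

1.22e+03 W/m²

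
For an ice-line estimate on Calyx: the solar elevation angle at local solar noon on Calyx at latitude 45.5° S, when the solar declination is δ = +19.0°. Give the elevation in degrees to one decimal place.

At local noon the hour angle is zero, so the zenith angle equals |φ − δ| = |-45.5° − (+19.000°)| = 64.500°.
Elevation = 90° − 64.500° = 25.5°.

25.5°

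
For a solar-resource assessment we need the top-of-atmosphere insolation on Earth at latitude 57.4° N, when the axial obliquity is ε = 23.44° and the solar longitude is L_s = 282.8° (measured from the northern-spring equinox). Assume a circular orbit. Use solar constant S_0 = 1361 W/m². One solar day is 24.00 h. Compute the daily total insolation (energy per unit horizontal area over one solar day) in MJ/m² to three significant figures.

3.57 MJ/m²

Solar declination: sin δ = sin ε · sin L_s = sin 23.44° × sin 282.8° = -0.38790, so δ = -22.824°.
cos h₀ = −tan(+57.4°) tan(-22.824°) = 0.6581, h₀ = 0.8525 rad.
Bracket: h₀ sin ϕ sin δ + cos ϕ cos δ sin h₀ = 0.8525×0.84245×-0.38790 + 0.53877×0.92170×0.75295 = -0.278585 + 0.373903 = 0.095318.
Q̄ = (S_0/π) × [bracket] = (1361/π) × 0.095318 = 41.294 W/m².
Daily total = Q̄ × 24.00 h × 3600 s/h = 41.294 × 24.00 × 3600 / 10⁶ = 3.568 MJ/m².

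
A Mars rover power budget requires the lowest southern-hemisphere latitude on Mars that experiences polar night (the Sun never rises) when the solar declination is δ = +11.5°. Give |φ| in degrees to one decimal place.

|φ| = 78.5°

Polar night requires cos H₀ = −tan φ tan δ ≥ 1, i.e. tan φ tan δ ≤ −1.
The boundary is |tan φ| · |tan δ| = 1, so |φ| = 90° − |δ| = 90° − 11.5° = 78.5° in the southern hemisphere.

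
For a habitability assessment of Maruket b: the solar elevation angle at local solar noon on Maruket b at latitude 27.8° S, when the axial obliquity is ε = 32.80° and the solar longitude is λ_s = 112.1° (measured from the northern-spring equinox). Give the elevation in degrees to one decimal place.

32.1°

Solar declination: sin δ = sin ε · sin λ_s = sin 32.80° × sin 112.1° = 0.50191, so δ = +30.126°.
At local noon the hour angle is zero, so the zenith angle equals |φ − δ| = |-27.8° − (+30.126°)| = 57.926°.
Elevation = 90° − 57.926° = 32.1°.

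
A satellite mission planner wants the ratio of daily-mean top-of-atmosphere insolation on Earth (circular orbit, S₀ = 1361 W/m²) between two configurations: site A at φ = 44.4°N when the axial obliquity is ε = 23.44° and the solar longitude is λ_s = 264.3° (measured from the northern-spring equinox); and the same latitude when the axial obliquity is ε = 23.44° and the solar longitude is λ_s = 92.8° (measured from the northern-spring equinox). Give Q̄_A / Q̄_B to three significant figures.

Q̄_A / Q̄_B ≈ 0.243

— Configuration A (φ=+44.4°):
Solar declination: sin δ = sin ε · sin λ_s = sin 23.44° × sin 264.3° = -0.39582, so δ = -23.317°.
cos H₀ = −tan(+44.4°) tan(-23.317°) = 0.4221, H₀ = 1.1350 rad.
Bracket: H₀ sin φ sin δ + cos φ cos δ sin H₀ = 1.1350×0.69966×-0.39582 + 0.71447×0.91833×0.90655 = -0.314326 + 0.594805 = 0.280479.
Q̄ = (S₀/π) × [bracket] = (1361/π) × 0.280479 = 121.51 W/m².
— Configuration B (φ=+44.4°):
Solar declination: sin δ = sin ε · sin λ_s = sin 23.44° × sin 92.8° = 0.39731, so δ = +23.410°.
cos H₀ = −tan(+44.4°) tan(+23.410°) = -0.4240, H₀ = 2.0086 rad.
Bracket: H₀ sin φ sin δ + cos φ cos δ sin H₀ = 2.0086×0.69966×0.39731 + 0.71447×0.91768×0.90567 = 0.558354 + 0.593807 = 1.152161.
Q̄ = (S₀/π) × [bracket] = (1361/π) × 1.152161 = 499.14 W/m².
Ratio Q̄_A / Q̄_B = 121.51 / 499.14 = 0.2434.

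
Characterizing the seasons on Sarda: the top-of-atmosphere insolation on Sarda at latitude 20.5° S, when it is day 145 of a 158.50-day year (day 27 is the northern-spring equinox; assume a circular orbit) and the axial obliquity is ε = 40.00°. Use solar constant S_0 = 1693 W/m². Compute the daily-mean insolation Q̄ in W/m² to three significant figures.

Q̄ ≈ 596 W/m²

Solar longitude: L_s = 360° × (145 − 27)/158.50 = 268.013°.
sin δ = sin 40.00° × sin 268.013° = -0.64240, so δ = -39.971°.
cos h₀ = −tan(-20.5°) tan(-39.971°) = -0.3134, h₀ = 1.8896 rad.
Bracket: h₀ sin ϕ sin δ + cos ϕ cos δ sin h₀ = 1.8896×-0.35021×-0.64240 + 0.93667×0.76637×0.94962 = 0.425113 + 0.681671 = 1.106784.
Q̄ = (S_0/π) × [bracket] = (1693/π) × 1.106784 = 596.4 W/m².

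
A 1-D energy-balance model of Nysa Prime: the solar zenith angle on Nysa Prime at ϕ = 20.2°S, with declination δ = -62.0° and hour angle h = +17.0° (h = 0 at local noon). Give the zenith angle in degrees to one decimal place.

cos θ_z = sin ϕ sin δ + cos ϕ cos δ cos h = 0.304880 + 0.421344 = 0.726224.
θ_z = arccos(0.726224) = 43.4°.

θ_z = 43.4°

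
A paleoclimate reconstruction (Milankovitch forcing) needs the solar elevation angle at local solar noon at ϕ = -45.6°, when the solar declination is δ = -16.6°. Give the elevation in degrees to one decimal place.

61.0°

At local noon the hour angle is zero, so the zenith angle equals |ϕ − δ| = |-45.6° − (-16.600°)| = 29.000°.
Elevation = 90° − 29.000° = 61.0°.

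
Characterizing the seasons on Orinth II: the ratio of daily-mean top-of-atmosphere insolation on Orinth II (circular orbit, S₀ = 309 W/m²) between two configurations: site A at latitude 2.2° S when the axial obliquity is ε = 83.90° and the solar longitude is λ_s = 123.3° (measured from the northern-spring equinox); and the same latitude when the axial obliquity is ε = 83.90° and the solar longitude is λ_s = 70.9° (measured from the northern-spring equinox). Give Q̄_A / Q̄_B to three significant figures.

— Configuration A (φ=-2.2°):
Solar declination: sin δ = sin ε · sin λ_s = sin 83.90° × sin 123.3° = 0.83107, so δ = +56.209°.
cos H₀ = −tan(-2.2°) tan(+56.209°) = 0.0574, H₀ = 1.5134 rad.
Bracket: H₀ sin φ sin δ + cos φ cos δ sin H₀ = 1.5134×-0.03839×0.83107 + 0.99926×0.55616×0.99835 = -0.048285 + 0.554831 = 0.506546.
Q̄ = (S₀/π) × [bracket] = (309/π) × 0.506546 = 49.823 W/m².
— Configuration B (φ=-2.2°):
Solar declination: sin δ = sin ε · sin λ_s = sin 83.90° × sin 70.9° = 0.93960, so δ = +69.984°.
cos H₀ = −tan(-2.2°) tan(+69.984°) = 0.1055, H₀ = 1.4651 rad.
Bracket: H₀ sin φ sin δ + cos φ cos δ sin H₀ = 1.4651×-0.03839×0.93960 + 0.99926×0.34228×0.99442 = -0.052848 + 0.340118 = 0.287270.
Q̄ = (S₀/π) × [bracket] = (309/π) × 0.287270 = 28.255 W/m².
Ratio Q̄_A / Q̄_B = 49.823 / 28.255 = 1.763.

Q̄_A / Q̄_B ≈ 1.76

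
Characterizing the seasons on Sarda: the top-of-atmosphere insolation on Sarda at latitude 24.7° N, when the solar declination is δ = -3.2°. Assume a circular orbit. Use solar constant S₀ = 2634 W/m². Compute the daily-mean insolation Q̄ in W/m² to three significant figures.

Q̄ ≈ 730 W/m²

cos H₀ = −tan(+24.7°) tan(-3.200°) = 0.0257, H₀ = 1.5451 rad.
Bracket: H₀ sin φ sin δ + cos φ cos δ sin H₀ = 1.5451×0.41787×-0.05582 + 0.90851×0.99844×0.99967 = -0.036040 + 0.906793 = 0.870753.
Q̄ = (S₀/π) × [bracket] = (2634/π) × 0.870753 = 730.1 W/m².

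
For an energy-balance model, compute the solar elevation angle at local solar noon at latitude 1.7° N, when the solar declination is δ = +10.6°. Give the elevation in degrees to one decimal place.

81.1°

At local noon the hour angle is zero, so the zenith angle equals |φ − δ| = |+1.7° − (+10.600°)| = 8.900°.
Elevation = 90° − 8.900° = 81.1°.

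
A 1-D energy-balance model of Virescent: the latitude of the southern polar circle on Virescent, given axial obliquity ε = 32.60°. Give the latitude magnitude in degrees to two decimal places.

57.40°

The polar circle is the lowest latitude that experiences at least one full rotation of continuous darkness at the northern-summer solstice; it lies at |φ| = 90° − ε = 90° − 32.60° = 57.40°.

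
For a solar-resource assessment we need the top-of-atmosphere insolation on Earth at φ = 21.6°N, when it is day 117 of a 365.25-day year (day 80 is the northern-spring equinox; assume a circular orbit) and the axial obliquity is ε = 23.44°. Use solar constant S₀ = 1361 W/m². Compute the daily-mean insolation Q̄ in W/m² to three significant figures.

Solar longitude: λ_s = 360° × (117 − 80)/365.25 = 36.468°.
sin δ = sin 23.44° × sin 36.468° = 0.23644, so δ = +13.676°.
cos H₀ = −tan(+21.6°) tan(+13.676°) = -0.0963, H₀ = 1.6673 rad.
Bracket: H₀ sin φ sin δ + cos φ cos δ sin H₀ = 1.6673×0.36812×0.23644 + 0.92978×0.97165×0.99535 = 0.145119 + 0.899220 = 1.044339.
Q̄ = (S₀/π) × [bracket] = (1361/π) × 1.044339 = 452.4 W/m².

Q̄ ≈ 452 W/m²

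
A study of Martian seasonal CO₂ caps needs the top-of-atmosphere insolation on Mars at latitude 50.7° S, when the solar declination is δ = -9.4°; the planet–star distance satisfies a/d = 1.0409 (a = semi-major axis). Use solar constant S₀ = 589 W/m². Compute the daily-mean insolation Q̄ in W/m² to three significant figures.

cos H₀ = −tan(-50.7°) tan(-9.400°) = -0.2023, H₀ = 1.7745 rad.
Bracket: H₀ sin φ sin δ + cos φ cos δ sin H₀ = 1.7745×-0.77384×-0.16333 + 0.63338×0.98657×0.97933 = 0.224281 + 0.611958 = 0.836239.
Inverse-square distance factor (a/d)² = 1.0409² = 1.083473.
Q̄ = (S₀/π) × 1.083473 × [bracket] = (589/π) × 1.083473 × 0.836239 = 169.9 W/m².

Q̄ ≈ 170 W/m²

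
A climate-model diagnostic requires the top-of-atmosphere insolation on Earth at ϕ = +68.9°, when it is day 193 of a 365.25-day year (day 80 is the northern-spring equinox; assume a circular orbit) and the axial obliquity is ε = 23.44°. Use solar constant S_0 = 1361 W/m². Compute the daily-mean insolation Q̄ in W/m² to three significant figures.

Solar longitude: L_s = 360° × (193 − 80)/365.25 = 111.376°.
sin δ = sin 23.44° × sin 111.376° = 0.37042, so δ = +21.742°.
cos h₀ = −tan(+68.9°) tan(+21.742°) = -1.0335 ≤ −1 ⇒ polar day, h₀ = π.
Bracket: h₀ sin ϕ sin δ + cos ϕ cos δ sin h₀ = 3.1416×0.93295×0.37042 + 0.36000×0.92886×0.00000 = 1.085685 + 0.000000 = 1.085685.
Q̄ = (S_0/π) × [bracket] = (1361/π) × 1.085685 = 470.3 W/m².

Q̄ ≈ 470 W/m²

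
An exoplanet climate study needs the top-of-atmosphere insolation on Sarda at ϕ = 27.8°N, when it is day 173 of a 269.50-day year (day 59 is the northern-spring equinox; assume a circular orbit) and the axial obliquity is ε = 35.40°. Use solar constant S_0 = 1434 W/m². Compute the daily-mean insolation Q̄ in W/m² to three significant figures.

Solar longitude: L_s = 360° × (173 − 59)/269.50 = 152.282°.
sin δ = sin 35.40° × sin 152.282° = 0.26944, so δ = +15.631°.
cos h₀ = −tan(+27.8°) tan(+15.631°) = -0.1475, h₀ = 1.7188 rad.
Bracket: h₀ sin ϕ sin δ + cos ϕ cos δ sin h₀ = 1.7188×0.46639×0.26944 + 0.88458×0.96302×0.98906 = 0.215991 + 0.842549 = 1.058540.
Q̄ = (S_0/π) × [bracket] = (1434/π) × 1.058540 = 483.2 W/m².

Q̄ ≈ 483 W/m²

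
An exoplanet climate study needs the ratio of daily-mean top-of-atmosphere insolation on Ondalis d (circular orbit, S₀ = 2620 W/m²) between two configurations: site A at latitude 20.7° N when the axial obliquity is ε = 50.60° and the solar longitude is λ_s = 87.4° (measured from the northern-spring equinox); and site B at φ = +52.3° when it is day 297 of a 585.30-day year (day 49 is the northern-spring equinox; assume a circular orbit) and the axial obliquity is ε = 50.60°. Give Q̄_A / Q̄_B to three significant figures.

— Configuration A (φ=+20.7°):
Solar declination: sin δ = sin ε · sin λ_s = sin 50.60° × sin 87.4° = 0.77194, so δ = +50.528°.
cos H₀ = −tan(+20.7°) tan(+50.528°) = -0.4589, H₀ = 2.0475 rad.
Bracket: H₀ sin φ sin δ + cos φ cos δ sin H₀ = 2.0475×0.35347×0.77194 + 0.93544×0.63570×0.88851 = 0.558676 + 0.528361 = 1.087037.
Q̄ = (S₀/π) × [bracket] = (2620/π) × 1.087037 = 906.56 W/m².
— Configuration B (φ=+52.3°):
Solar longitude: λ_s = 360° × (297 − 49)/585.30 = 152.537°.
sin δ = sin 50.60° × sin 152.537° = 0.35636, so δ = +20.877°.
cos H₀ = −tan(+52.3°) tan(+20.877°) = -0.4935, H₀ = 2.0869 rad.
Bracket: H₀ sin φ sin δ + cos φ cos δ sin H₀ = 2.0869×0.79122×0.35636 + 0.61153×0.93435×0.86976 = 0.588421 + 0.496966 = 1.085387.
Q̄ = (S₀/π) × [bracket] = (2620/π) × 1.085387 = 905.18 W/m².
Ratio Q̄_A / Q̄_B = 906.56 / 905.18 = 1.002.

Q̄_A / Q̄_B ≈ 1.00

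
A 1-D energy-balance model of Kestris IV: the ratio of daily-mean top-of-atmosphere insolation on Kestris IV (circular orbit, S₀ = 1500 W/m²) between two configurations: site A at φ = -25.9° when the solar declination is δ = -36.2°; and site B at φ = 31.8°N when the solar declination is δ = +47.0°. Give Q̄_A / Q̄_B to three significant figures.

Q̄_A / Q̄_B ≈ 0.893

— Configuration A (φ=-25.9°):
cos H₀ = −tan(-25.9°) tan(-36.200°) = -0.3554, H₀ = 1.9341 rad.
Bracket: H₀ sin φ sin δ + cos φ cos δ sin H₀ = 1.9341×-0.43680×-0.59061 + 0.89956×0.80696×0.93472 = 0.498956 + 0.678522 = 1.177478.
Q̄ = (S₀/π) × [bracket] = (1500/π) × 1.177478 = 562.20 W/m².
— Configuration B (φ=+31.8°):
cos H₀ = −tan(+31.8°) tan(+47.000°) = -0.6649, H₀ = 2.2982 rad.
Bracket: H₀ sin φ sin δ + cos φ cos δ sin H₀ = 2.2982×0.52696×0.73135 + 0.84989×0.68200×0.74694 = 0.885708 + 0.432945 = 1.318653.
Q̄ = (S₀/π) × [bracket] = (1500/π) × 1.318653 = 629.61 W/m².
Ratio Q̄_A / Q̄_B = 562.20 / 629.61 = 0.8929.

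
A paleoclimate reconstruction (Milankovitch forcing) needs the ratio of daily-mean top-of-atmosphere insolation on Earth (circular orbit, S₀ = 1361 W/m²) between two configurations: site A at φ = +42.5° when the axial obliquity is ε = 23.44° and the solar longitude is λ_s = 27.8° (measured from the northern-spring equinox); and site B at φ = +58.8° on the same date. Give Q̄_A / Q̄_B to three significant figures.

— Configuration A (φ=+42.5°):
Solar declination: sin δ = sin ε · sin λ_s = sin 23.44° × sin 27.8° = 0.18552, so δ = +10.692°.
cos H₀ = −tan(+42.5°) tan(+10.692°) = -0.1730, H₀ = 1.7447 rad.
Bracket: H₀ sin φ sin δ + cos φ cos δ sin H₀ = 1.7447×0.67559×0.18552 + 0.73728×0.98264×0.98492 = 0.218673 + 0.713556 = 0.932229.
Q̄ = (S₀/π) × [bracket] = (1361/π) × 0.932229 = 403.86 W/m².
— Configuration B (φ=+58.8°):
cos H₀ = −tan(+58.8°) tan(+10.692°) = -0.3117, H₀ = 1.8878 rad.
Bracket: H₀ sin φ sin δ + cos φ cos δ sin H₀ = 1.8878×0.85536×0.18552 + 0.51803×0.98264×0.95017 = 0.299568 + 0.483672 = 0.783240.
Q̄ = (S₀/π) × [bracket] = (1361/π) × 0.783240 = 339.32 W/m².
Ratio Q̄_A / Q̄_B = 403.86 / 339.32 = 1.190.

Q̄_A / Q̄_B ≈ 1.19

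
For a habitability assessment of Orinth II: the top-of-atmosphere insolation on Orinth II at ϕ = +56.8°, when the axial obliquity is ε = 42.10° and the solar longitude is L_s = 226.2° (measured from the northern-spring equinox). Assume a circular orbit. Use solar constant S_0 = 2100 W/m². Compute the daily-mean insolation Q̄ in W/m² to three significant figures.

Solar declination: sin δ = sin ε · sin L_s = sin 42.10° × sin 226.2° = -0.48389, so δ = -28.940°.
cos h₀ = −tan(+56.8°) tan(-28.940°) = 0.8450, h₀ = 0.5643 rad.
Bracket: h₀ sin ϕ sin δ + cos ϕ cos δ sin h₀ = 0.5643×0.83676×-0.48389 + 0.54756×0.87513×0.53482 = -0.228485 + 0.256278 = 0.027793.
Q̄ = (S_0/π) × [bracket] = (2100/π) × 0.027793 = 18.58 W/m².

Q̄ ≈ 18.6 W/m²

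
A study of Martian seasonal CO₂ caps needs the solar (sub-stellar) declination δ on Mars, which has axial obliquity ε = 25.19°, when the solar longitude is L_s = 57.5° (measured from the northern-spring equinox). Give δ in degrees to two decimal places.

δ = +21.04°

sin δ = sin ε · sin L_s = sin 25.19° × sin 57.5° = 0.358965.
δ = arcsin(0.358965) = +21.04°.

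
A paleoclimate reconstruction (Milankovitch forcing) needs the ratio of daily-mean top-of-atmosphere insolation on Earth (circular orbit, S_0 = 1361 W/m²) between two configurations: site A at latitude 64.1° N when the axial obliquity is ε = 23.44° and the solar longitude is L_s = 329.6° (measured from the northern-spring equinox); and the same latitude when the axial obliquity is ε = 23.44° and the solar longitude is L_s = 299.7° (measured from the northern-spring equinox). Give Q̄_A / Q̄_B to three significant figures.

Q̄_A / Q̄_B ≈ 3.92

— Configuration A (ϕ=+64.1°):
Solar declination: sin δ = sin ε · sin L_s = sin 23.44° × sin 329.6° = -0.20129, so δ = -11.613°.
cos h₀ = −tan(+64.1°) tan(-11.613°) = 0.4232, h₀ = 1.1338 rad.
Bracket: h₀ sin ϕ sin δ + cos ϕ cos δ sin h₀ = 1.1338×0.89956×-0.20129 + 0.43680×0.97953×0.90603 = -0.205300 + 0.387653 = 0.182353.
Q̄ = (S_0/π) × [bracket] = (1361/π) × 0.182353 = 78.999 W/m².
— Configuration B (ϕ=+64.1°):
Solar declination: sin δ = sin ε · sin L_s = sin 23.44° × sin 299.7° = -0.34553, so δ = -20.214°.
cos h₀ = −tan(+64.1°) tan(-20.214°) = 0.7583, h₀ = 0.7101 rad.
Bracket: h₀ sin ϕ sin δ + cos ϕ cos δ sin h₀ = 0.7101×0.89956×-0.34553 + 0.43680×0.93841×0.65191 = -0.220717 + 0.267216 = 0.046499.
Q̄ = (S_0/π) × [bracket] = (1361/π) × 0.046499 = 20.144 W/m².
Ratio Q̄_A / Q̄_B = 78.999 / 20.144 = 3.922.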